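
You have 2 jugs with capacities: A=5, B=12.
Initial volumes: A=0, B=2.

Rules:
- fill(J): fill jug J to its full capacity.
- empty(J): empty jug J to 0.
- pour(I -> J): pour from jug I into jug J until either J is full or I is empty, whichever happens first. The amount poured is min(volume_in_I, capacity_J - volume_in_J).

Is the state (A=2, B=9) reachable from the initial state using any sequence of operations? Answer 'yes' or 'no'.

Answer: no

Derivation:
BFS explored all 34 reachable states.
Reachable set includes: (0,0), (0,1), (0,2), (0,3), (0,4), (0,5), (0,6), (0,7), (0,8), (0,9), (0,10), (0,11) ...
Target (A=2, B=9) not in reachable set → no.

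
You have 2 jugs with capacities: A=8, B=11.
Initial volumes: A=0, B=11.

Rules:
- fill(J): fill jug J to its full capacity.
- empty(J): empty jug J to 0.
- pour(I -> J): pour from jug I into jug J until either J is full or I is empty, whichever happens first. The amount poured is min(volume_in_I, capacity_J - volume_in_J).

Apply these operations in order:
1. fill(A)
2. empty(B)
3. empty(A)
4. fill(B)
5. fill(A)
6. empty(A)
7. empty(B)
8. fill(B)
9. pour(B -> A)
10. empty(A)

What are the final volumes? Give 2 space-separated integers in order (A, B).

Answer: 0 3

Derivation:
Step 1: fill(A) -> (A=8 B=11)
Step 2: empty(B) -> (A=8 B=0)
Step 3: empty(A) -> (A=0 B=0)
Step 4: fill(B) -> (A=0 B=11)
Step 5: fill(A) -> (A=8 B=11)
Step 6: empty(A) -> (A=0 B=11)
Step 7: empty(B) -> (A=0 B=0)
Step 8: fill(B) -> (A=0 B=11)
Step 9: pour(B -> A) -> (A=8 B=3)
Step 10: empty(A) -> (A=0 B=3)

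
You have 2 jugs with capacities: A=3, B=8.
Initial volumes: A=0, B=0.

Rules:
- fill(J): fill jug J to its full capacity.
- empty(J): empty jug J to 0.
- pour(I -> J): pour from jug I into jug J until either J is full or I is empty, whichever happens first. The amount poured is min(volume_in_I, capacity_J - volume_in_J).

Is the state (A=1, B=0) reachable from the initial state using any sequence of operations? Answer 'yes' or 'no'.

Answer: yes

Derivation:
BFS from (A=0, B=0):
  1. fill(A) -> (A=3 B=0)
  2. pour(A -> B) -> (A=0 B=3)
  3. fill(A) -> (A=3 B=3)
  4. pour(A -> B) -> (A=0 B=6)
  5. fill(A) -> (A=3 B=6)
  6. pour(A -> B) -> (A=1 B=8)
  7. empty(B) -> (A=1 B=0)
Target reached → yes.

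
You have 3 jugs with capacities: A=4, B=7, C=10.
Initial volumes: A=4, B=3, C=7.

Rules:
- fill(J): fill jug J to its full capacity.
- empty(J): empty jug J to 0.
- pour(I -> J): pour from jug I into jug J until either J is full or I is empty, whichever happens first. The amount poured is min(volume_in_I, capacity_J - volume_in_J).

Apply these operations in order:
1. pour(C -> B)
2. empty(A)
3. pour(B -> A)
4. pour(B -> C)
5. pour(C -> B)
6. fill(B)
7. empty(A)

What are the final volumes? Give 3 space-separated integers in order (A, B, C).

Answer: 0 7 0

Derivation:
Step 1: pour(C -> B) -> (A=4 B=7 C=3)
Step 2: empty(A) -> (A=0 B=7 C=3)
Step 3: pour(B -> A) -> (A=4 B=3 C=3)
Step 4: pour(B -> C) -> (A=4 B=0 C=6)
Step 5: pour(C -> B) -> (A=4 B=6 C=0)
Step 6: fill(B) -> (A=4 B=7 C=0)
Step 7: empty(A) -> (A=0 B=7 C=0)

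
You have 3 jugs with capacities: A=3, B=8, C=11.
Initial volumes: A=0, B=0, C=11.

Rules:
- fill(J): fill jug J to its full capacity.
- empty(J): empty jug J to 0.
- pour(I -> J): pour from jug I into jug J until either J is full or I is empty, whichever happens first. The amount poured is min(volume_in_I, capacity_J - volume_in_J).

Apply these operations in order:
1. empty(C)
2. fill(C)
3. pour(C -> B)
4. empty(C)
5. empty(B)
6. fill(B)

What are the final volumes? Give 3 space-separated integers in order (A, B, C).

Step 1: empty(C) -> (A=0 B=0 C=0)
Step 2: fill(C) -> (A=0 B=0 C=11)
Step 3: pour(C -> B) -> (A=0 B=8 C=3)
Step 4: empty(C) -> (A=0 B=8 C=0)
Step 5: empty(B) -> (A=0 B=0 C=0)
Step 6: fill(B) -> (A=0 B=8 C=0)

Answer: 0 8 0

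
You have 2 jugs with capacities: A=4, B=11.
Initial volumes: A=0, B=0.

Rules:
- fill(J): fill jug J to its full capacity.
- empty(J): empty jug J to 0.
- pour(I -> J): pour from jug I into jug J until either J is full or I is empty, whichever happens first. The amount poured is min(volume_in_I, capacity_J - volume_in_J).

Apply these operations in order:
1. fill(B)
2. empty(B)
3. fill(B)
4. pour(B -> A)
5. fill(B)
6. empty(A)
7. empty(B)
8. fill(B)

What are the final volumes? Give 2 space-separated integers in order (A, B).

Answer: 0 11

Derivation:
Step 1: fill(B) -> (A=0 B=11)
Step 2: empty(B) -> (A=0 B=0)
Step 3: fill(B) -> (A=0 B=11)
Step 4: pour(B -> A) -> (A=4 B=7)
Step 5: fill(B) -> (A=4 B=11)
Step 6: empty(A) -> (A=0 B=11)
Step 7: empty(B) -> (A=0 B=0)
Step 8: fill(B) -> (A=0 B=11)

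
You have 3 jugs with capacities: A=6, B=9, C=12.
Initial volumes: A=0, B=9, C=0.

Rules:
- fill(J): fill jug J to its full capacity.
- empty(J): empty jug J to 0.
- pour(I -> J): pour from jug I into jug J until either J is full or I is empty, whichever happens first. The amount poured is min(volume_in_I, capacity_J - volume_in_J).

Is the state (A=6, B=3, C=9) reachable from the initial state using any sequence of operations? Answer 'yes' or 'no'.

BFS from (A=0, B=9, C=0):
  1. pour(B -> C) -> (A=0 B=0 C=9)
  2. fill(B) -> (A=0 B=9 C=9)
  3. pour(B -> A) -> (A=6 B=3 C=9)
Target reached → yes.

Answer: yes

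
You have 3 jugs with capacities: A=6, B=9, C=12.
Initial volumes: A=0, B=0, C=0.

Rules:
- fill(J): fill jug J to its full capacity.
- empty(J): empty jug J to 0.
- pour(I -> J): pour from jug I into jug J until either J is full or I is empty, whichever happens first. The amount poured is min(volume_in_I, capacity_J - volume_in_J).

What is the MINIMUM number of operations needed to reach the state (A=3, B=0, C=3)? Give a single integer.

Answer: 5

Derivation:
BFS from (A=0, B=0, C=0). One shortest path:
  1. fill(C) -> (A=0 B=0 C=12)
  2. pour(C -> B) -> (A=0 B=9 C=3)
  3. pour(B -> A) -> (A=6 B=3 C=3)
  4. empty(A) -> (A=0 B=3 C=3)
  5. pour(B -> A) -> (A=3 B=0 C=3)
Reached target in 5 moves.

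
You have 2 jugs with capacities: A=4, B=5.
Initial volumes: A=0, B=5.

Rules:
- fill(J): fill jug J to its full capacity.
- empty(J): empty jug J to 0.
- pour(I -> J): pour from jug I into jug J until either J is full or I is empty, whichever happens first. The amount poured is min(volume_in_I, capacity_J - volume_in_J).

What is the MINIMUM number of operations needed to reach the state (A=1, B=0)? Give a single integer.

BFS from (A=0, B=5). One shortest path:
  1. pour(B -> A) -> (A=4 B=1)
  2. empty(A) -> (A=0 B=1)
  3. pour(B -> A) -> (A=1 B=0)
Reached target in 3 moves.

Answer: 3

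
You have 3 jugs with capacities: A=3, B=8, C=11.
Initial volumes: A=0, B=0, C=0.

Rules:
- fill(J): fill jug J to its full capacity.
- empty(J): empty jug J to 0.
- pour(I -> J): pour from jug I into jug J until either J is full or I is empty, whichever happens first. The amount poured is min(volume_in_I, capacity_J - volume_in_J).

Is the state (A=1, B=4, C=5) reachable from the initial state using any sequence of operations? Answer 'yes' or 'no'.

Answer: no

Derivation:
BFS explored all 292 reachable states.
Reachable set includes: (0,0,0), (0,0,1), (0,0,2), (0,0,3), (0,0,4), (0,0,5), (0,0,6), (0,0,7), (0,0,8), (0,0,9), (0,0,10), (0,0,11) ...
Target (A=1, B=4, C=5) not in reachable set → no.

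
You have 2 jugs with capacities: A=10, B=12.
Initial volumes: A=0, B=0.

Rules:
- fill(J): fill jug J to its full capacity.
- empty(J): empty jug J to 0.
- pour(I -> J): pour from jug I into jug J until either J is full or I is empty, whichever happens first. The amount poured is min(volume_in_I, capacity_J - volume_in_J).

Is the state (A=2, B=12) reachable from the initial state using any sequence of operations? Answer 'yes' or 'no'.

Answer: yes

Derivation:
BFS from (A=0, B=0):
  1. fill(B) -> (A=0 B=12)
  2. pour(B -> A) -> (A=10 B=2)
  3. empty(A) -> (A=0 B=2)
  4. pour(B -> A) -> (A=2 B=0)
  5. fill(B) -> (A=2 B=12)
Target reached → yes.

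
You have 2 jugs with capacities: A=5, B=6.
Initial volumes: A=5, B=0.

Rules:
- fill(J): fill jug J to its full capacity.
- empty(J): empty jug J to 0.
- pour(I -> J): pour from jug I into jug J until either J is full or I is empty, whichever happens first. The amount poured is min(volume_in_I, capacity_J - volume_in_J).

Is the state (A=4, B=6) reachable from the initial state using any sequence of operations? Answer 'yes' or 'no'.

BFS from (A=5, B=0):
  1. pour(A -> B) -> (A=0 B=5)
  2. fill(A) -> (A=5 B=5)
  3. pour(A -> B) -> (A=4 B=6)
Target reached → yes.

Answer: yes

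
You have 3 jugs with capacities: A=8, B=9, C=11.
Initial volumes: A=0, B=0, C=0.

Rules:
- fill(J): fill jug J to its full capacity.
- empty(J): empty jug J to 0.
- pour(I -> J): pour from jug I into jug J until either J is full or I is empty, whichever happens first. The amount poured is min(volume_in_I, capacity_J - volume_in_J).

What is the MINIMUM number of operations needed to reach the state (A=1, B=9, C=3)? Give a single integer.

BFS from (A=0, B=0, C=0). One shortest path:
  1. fill(C) -> (A=0 B=0 C=11)
  2. pour(C -> B) -> (A=0 B=9 C=2)
  3. empty(B) -> (A=0 B=0 C=2)
  4. pour(C -> B) -> (A=0 B=2 C=0)
  5. fill(C) -> (A=0 B=2 C=11)
  6. pour(C -> A) -> (A=8 B=2 C=3)
  7. pour(A -> B) -> (A=1 B=9 C=3)
Reached target in 7 moves.

Answer: 7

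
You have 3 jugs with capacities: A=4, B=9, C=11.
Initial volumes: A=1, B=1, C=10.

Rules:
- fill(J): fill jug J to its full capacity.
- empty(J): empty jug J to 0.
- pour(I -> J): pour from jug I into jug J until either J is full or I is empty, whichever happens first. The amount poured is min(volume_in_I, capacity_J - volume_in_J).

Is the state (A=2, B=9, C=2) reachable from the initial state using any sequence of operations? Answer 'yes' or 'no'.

BFS from (A=1, B=1, C=10):
  1. fill(C) -> (A=1 B=1 C=11)
  2. pour(B -> A) -> (A=2 B=0 C=11)
  3. pour(C -> B) -> (A=2 B=9 C=2)
Target reached → yes.

Answer: yes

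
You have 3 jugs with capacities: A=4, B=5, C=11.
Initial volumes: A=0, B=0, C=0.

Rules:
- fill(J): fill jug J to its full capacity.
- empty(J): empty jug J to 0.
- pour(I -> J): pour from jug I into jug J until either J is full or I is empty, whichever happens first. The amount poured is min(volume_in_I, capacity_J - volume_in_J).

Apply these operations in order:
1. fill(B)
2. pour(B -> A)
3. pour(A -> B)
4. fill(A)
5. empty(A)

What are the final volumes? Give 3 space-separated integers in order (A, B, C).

Step 1: fill(B) -> (A=0 B=5 C=0)
Step 2: pour(B -> A) -> (A=4 B=1 C=0)
Step 3: pour(A -> B) -> (A=0 B=5 C=0)
Step 4: fill(A) -> (A=4 B=5 C=0)
Step 5: empty(A) -> (A=0 B=5 C=0)

Answer: 0 5 0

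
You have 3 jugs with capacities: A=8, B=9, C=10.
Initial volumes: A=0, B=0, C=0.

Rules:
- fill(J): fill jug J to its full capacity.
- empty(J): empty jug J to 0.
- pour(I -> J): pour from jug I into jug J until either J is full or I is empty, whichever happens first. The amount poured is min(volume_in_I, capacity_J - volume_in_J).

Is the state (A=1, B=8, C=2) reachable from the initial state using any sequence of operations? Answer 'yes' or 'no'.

Answer: no

Derivation:
BFS explored all 486 reachable states.
Reachable set includes: (0,0,0), (0,0,1), (0,0,2), (0,0,3), (0,0,4), (0,0,5), (0,0,6), (0,0,7), (0,0,8), (0,0,9), (0,0,10), (0,1,0) ...
Target (A=1, B=8, C=2) not in reachable set → no.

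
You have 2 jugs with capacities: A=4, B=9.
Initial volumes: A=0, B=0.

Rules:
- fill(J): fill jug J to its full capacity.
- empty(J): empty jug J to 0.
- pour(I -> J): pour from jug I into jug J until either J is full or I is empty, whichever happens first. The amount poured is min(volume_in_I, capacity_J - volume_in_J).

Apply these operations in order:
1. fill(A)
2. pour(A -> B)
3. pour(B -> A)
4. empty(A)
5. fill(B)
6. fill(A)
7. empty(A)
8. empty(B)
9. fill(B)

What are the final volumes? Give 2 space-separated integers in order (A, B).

Answer: 0 9

Derivation:
Step 1: fill(A) -> (A=4 B=0)
Step 2: pour(A -> B) -> (A=0 B=4)
Step 3: pour(B -> A) -> (A=4 B=0)
Step 4: empty(A) -> (A=0 B=0)
Step 5: fill(B) -> (A=0 B=9)
Step 6: fill(A) -> (A=4 B=9)
Step 7: empty(A) -> (A=0 B=9)
Step 8: empty(B) -> (A=0 B=0)
Step 9: fill(B) -> (A=0 B=9)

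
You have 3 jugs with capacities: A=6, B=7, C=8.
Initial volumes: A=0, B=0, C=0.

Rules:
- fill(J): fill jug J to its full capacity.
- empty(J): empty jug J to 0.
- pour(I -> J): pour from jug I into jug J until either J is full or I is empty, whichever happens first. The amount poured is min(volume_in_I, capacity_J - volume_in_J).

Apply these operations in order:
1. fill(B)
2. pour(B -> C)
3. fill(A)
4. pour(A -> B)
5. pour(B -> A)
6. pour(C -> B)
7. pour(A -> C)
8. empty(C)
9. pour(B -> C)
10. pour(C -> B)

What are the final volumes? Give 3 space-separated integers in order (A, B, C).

Step 1: fill(B) -> (A=0 B=7 C=0)
Step 2: pour(B -> C) -> (A=0 B=0 C=7)
Step 3: fill(A) -> (A=6 B=0 C=7)
Step 4: pour(A -> B) -> (A=0 B=6 C=7)
Step 5: pour(B -> A) -> (A=6 B=0 C=7)
Step 6: pour(C -> B) -> (A=6 B=7 C=0)
Step 7: pour(A -> C) -> (A=0 B=7 C=6)
Step 8: empty(C) -> (A=0 B=7 C=0)
Step 9: pour(B -> C) -> (A=0 B=0 C=7)
Step 10: pour(C -> B) -> (A=0 B=7 C=0)

Answer: 0 7 0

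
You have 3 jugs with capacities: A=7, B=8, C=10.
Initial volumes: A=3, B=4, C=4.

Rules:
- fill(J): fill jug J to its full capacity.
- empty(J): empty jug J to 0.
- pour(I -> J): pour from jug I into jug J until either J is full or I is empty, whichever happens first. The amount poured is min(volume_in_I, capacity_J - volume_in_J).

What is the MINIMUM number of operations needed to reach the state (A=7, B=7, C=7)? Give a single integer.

BFS from (A=3, B=4, C=4). One shortest path:
  1. pour(A -> B) -> (A=0 B=7 C=4)
  2. pour(C -> A) -> (A=4 B=7 C=0)
  3. fill(C) -> (A=4 B=7 C=10)
  4. pour(C -> A) -> (A=7 B=7 C=7)
Reached target in 4 moves.

Answer: 4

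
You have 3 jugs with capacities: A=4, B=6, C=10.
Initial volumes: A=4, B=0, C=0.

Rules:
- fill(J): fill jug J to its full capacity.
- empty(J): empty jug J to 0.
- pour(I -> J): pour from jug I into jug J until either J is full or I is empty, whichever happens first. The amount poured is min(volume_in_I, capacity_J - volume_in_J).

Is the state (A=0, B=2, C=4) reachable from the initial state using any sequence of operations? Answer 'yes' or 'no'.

BFS from (A=4, B=0, C=0):
  1. empty(A) -> (A=0 B=0 C=0)
  2. fill(B) -> (A=0 B=6 C=0)
  3. pour(B -> A) -> (A=4 B=2 C=0)
  4. pour(A -> C) -> (A=0 B=2 C=4)
Target reached → yes.

Answer: yes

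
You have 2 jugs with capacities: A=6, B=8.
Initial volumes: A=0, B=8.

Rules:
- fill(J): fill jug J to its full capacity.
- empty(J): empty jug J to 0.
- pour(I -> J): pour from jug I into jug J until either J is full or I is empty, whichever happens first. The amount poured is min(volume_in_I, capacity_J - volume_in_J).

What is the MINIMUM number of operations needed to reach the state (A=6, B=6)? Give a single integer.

Answer: 4

Derivation:
BFS from (A=0, B=8). One shortest path:
  1. fill(A) -> (A=6 B=8)
  2. empty(B) -> (A=6 B=0)
  3. pour(A -> B) -> (A=0 B=6)
  4. fill(A) -> (A=6 B=6)
Reached target in 4 moves.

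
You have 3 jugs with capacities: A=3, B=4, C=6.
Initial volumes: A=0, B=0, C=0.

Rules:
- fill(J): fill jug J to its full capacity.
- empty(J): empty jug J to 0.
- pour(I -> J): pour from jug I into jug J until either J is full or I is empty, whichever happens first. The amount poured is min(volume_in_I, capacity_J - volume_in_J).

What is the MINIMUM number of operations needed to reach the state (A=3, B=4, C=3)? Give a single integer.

BFS from (A=0, B=0, C=0). One shortest path:
  1. fill(B) -> (A=0 B=4 C=0)
  2. fill(C) -> (A=0 B=4 C=6)
  3. pour(C -> A) -> (A=3 B=4 C=3)
Reached target in 3 moves.

Answer: 3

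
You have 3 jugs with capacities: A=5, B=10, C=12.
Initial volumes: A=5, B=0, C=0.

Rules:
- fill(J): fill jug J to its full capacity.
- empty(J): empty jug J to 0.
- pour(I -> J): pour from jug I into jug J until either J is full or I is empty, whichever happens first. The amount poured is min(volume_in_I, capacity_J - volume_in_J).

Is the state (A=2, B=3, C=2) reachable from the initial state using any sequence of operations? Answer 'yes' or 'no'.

BFS explored all 462 reachable states.
Reachable set includes: (0,0,0), (0,0,1), (0,0,2), (0,0,3), (0,0,4), (0,0,5), (0,0,6), (0,0,7), (0,0,8), (0,0,9), (0,0,10), (0,0,11) ...
Target (A=2, B=3, C=2) not in reachable set → no.

Answer: no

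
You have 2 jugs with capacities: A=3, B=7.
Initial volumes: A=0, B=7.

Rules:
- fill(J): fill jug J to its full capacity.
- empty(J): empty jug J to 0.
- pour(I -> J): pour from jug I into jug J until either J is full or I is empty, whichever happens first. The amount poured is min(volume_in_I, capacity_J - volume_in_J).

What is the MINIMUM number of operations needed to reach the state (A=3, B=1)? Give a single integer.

BFS from (A=0, B=7). One shortest path:
  1. pour(B -> A) -> (A=3 B=4)
  2. empty(A) -> (A=0 B=4)
  3. pour(B -> A) -> (A=3 B=1)
Reached target in 3 moves.

Answer: 3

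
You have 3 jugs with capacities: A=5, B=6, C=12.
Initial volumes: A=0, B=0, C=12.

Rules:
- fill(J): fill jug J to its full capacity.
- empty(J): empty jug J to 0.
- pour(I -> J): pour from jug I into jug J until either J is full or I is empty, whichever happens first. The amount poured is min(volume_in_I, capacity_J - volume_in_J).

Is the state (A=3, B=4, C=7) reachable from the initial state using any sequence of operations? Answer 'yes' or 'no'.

BFS explored all 326 reachable states.
Reachable set includes: (0,0,0), (0,0,1), (0,0,2), (0,0,3), (0,0,4), (0,0,5), (0,0,6), (0,0,7), (0,0,8), (0,0,9), (0,0,10), (0,0,11) ...
Target (A=3, B=4, C=7) not in reachable set → no.

Answer: no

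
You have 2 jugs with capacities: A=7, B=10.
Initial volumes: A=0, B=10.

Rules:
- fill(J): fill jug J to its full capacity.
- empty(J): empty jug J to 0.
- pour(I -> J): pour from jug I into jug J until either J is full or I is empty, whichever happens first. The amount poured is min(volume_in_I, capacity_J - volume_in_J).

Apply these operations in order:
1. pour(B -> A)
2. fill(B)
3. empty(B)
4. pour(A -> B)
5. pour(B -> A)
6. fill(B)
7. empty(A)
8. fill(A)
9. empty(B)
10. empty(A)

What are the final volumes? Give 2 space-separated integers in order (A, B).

Step 1: pour(B -> A) -> (A=7 B=3)
Step 2: fill(B) -> (A=7 B=10)
Step 3: empty(B) -> (A=7 B=0)
Step 4: pour(A -> B) -> (A=0 B=7)
Step 5: pour(B -> A) -> (A=7 B=0)
Step 6: fill(B) -> (A=7 B=10)
Step 7: empty(A) -> (A=0 B=10)
Step 8: fill(A) -> (A=7 B=10)
Step 9: empty(B) -> (A=7 B=0)
Step 10: empty(A) -> (A=0 B=0)

Answer: 0 0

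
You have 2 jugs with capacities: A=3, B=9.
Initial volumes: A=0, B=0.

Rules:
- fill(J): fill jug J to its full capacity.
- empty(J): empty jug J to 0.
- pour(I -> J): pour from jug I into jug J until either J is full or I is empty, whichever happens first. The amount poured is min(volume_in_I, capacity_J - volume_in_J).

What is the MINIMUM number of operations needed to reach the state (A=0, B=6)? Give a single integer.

Answer: 3

Derivation:
BFS from (A=0, B=0). One shortest path:
  1. fill(B) -> (A=0 B=9)
  2. pour(B -> A) -> (A=3 B=6)
  3. empty(A) -> (A=0 B=6)
Reached target in 3 moves.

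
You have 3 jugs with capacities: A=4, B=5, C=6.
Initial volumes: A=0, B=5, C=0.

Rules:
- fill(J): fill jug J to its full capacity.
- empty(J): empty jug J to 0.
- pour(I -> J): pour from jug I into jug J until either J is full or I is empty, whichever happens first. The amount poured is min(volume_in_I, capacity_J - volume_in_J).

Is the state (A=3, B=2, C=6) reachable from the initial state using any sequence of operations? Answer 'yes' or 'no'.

Answer: yes

Derivation:
BFS from (A=0, B=5, C=0):
  1. fill(A) -> (A=4 B=5 C=0)
  2. pour(A -> C) -> (A=0 B=5 C=4)
  3. pour(B -> C) -> (A=0 B=3 C=6)
  4. pour(C -> A) -> (A=4 B=3 C=2)
  5. empty(A) -> (A=0 B=3 C=2)
  6. pour(B -> A) -> (A=3 B=0 C=2)
  7. pour(C -> B) -> (A=3 B=2 C=0)
  8. fill(C) -> (A=3 B=2 C=6)
Target reached → yes.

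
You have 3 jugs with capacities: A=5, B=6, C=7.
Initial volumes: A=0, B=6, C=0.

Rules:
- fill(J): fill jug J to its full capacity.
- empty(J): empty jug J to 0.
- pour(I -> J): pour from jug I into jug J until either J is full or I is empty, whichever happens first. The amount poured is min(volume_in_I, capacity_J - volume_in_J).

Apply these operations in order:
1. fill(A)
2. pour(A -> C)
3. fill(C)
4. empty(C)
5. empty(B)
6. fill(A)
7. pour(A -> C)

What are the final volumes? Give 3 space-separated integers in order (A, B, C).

Step 1: fill(A) -> (A=5 B=6 C=0)
Step 2: pour(A -> C) -> (A=0 B=6 C=5)
Step 3: fill(C) -> (A=0 B=6 C=7)
Step 4: empty(C) -> (A=0 B=6 C=0)
Step 5: empty(B) -> (A=0 B=0 C=0)
Step 6: fill(A) -> (A=5 B=0 C=0)
Step 7: pour(A -> C) -> (A=0 B=0 C=5)

Answer: 0 0 5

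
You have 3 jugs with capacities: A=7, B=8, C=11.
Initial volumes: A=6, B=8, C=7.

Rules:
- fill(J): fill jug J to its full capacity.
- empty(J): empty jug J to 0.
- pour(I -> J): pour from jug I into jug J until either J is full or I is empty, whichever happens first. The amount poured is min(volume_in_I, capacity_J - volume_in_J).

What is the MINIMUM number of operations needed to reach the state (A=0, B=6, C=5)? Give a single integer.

BFS from (A=6, B=8, C=7). One shortest path:
  1. empty(C) -> (A=6 B=8 C=0)
  2. pour(B -> C) -> (A=6 B=0 C=8)
  3. fill(B) -> (A=6 B=8 C=8)
  4. pour(B -> C) -> (A=6 B=5 C=11)
  5. empty(C) -> (A=6 B=5 C=0)
  6. pour(B -> C) -> (A=6 B=0 C=5)
  7. pour(A -> B) -> (A=0 B=6 C=5)
Reached target in 7 moves.

Answer: 7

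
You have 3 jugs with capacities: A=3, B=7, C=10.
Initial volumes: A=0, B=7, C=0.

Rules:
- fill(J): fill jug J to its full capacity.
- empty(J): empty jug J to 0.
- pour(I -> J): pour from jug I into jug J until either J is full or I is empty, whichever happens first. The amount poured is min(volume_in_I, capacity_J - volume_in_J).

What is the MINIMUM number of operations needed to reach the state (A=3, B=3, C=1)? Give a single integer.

BFS from (A=0, B=7, C=0). One shortest path:
  1. pour(B -> A) -> (A=3 B=4 C=0)
  2. pour(B -> C) -> (A=3 B=0 C=4)
  3. pour(A -> B) -> (A=0 B=3 C=4)
  4. pour(C -> A) -> (A=3 B=3 C=1)
Reached target in 4 moves.

Answer: 4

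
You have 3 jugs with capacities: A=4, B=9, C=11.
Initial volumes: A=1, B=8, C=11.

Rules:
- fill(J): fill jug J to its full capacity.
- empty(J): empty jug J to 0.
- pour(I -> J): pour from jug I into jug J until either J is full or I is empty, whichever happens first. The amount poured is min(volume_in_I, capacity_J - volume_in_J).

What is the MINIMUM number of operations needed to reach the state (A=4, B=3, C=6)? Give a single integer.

Answer: 7

Derivation:
BFS from (A=1, B=8, C=11). One shortest path:
  1. empty(C) -> (A=1 B=8 C=0)
  2. pour(A -> C) -> (A=0 B=8 C=1)
  3. fill(A) -> (A=4 B=8 C=1)
  4. pour(A -> B) -> (A=3 B=9 C=1)
  5. pour(B -> C) -> (A=3 B=0 C=10)
  6. pour(A -> B) -> (A=0 B=3 C=10)
  7. pour(C -> A) -> (A=4 B=3 C=6)
Reached target in 7 moves.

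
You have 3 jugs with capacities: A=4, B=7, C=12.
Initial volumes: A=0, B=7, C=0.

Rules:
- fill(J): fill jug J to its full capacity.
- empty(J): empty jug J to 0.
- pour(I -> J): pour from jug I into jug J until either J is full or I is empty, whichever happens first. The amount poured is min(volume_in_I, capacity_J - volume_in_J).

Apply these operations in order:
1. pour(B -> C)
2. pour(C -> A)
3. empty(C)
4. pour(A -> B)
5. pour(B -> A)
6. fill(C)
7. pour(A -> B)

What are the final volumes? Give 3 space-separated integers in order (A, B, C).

Answer: 0 4 12

Derivation:
Step 1: pour(B -> C) -> (A=0 B=0 C=7)
Step 2: pour(C -> A) -> (A=4 B=0 C=3)
Step 3: empty(C) -> (A=4 B=0 C=0)
Step 4: pour(A -> B) -> (A=0 B=4 C=0)
Step 5: pour(B -> A) -> (A=4 B=0 C=0)
Step 6: fill(C) -> (A=4 B=0 C=12)
Step 7: pour(A -> B) -> (A=0 B=4 C=12)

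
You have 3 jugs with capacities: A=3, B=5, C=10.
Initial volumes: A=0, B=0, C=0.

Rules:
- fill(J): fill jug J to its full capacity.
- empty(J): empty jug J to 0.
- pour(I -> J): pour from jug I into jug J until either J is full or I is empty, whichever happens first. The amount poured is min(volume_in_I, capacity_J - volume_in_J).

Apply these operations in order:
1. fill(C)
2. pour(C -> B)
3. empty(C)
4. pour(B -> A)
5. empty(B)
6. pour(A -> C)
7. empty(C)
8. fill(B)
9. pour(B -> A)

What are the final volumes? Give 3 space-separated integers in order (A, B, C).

Step 1: fill(C) -> (A=0 B=0 C=10)
Step 2: pour(C -> B) -> (A=0 B=5 C=5)
Step 3: empty(C) -> (A=0 B=5 C=0)
Step 4: pour(B -> A) -> (A=3 B=2 C=0)
Step 5: empty(B) -> (A=3 B=0 C=0)
Step 6: pour(A -> C) -> (A=0 B=0 C=3)
Step 7: empty(C) -> (A=0 B=0 C=0)
Step 8: fill(B) -> (A=0 B=5 C=0)
Step 9: pour(B -> A) -> (A=3 B=2 C=0)

Answer: 3 2 0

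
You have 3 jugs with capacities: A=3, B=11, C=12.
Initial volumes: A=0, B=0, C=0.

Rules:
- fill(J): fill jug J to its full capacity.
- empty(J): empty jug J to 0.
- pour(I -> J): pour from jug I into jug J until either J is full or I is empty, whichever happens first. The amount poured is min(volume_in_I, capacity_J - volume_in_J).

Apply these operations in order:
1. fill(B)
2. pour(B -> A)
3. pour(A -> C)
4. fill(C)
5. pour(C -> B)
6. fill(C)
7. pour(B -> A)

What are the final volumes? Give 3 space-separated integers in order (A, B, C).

Step 1: fill(B) -> (A=0 B=11 C=0)
Step 2: pour(B -> A) -> (A=3 B=8 C=0)
Step 3: pour(A -> C) -> (A=0 B=8 C=3)
Step 4: fill(C) -> (A=0 B=8 C=12)
Step 5: pour(C -> B) -> (A=0 B=11 C=9)
Step 6: fill(C) -> (A=0 B=11 C=12)
Step 7: pour(B -> A) -> (A=3 B=8 C=12)

Answer: 3 8 12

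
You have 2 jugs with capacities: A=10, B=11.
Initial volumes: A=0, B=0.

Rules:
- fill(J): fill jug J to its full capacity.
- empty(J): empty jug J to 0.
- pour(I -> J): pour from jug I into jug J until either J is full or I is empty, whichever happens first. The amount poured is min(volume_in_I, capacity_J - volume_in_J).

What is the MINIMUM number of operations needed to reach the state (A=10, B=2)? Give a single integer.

BFS from (A=0, B=0). One shortest path:
  1. fill(B) -> (A=0 B=11)
  2. pour(B -> A) -> (A=10 B=1)
  3. empty(A) -> (A=0 B=1)
  4. pour(B -> A) -> (A=1 B=0)
  5. fill(B) -> (A=1 B=11)
  6. pour(B -> A) -> (A=10 B=2)
Reached target in 6 moves.

Answer: 6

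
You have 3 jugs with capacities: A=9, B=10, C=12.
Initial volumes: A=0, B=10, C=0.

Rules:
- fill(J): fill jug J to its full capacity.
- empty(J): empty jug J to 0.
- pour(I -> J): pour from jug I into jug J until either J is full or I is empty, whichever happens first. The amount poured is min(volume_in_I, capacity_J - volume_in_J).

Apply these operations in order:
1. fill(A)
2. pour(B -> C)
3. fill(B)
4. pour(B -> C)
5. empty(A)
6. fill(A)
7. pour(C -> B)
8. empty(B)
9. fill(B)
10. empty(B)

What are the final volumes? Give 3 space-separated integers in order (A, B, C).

Answer: 9 0 10

Derivation:
Step 1: fill(A) -> (A=9 B=10 C=0)
Step 2: pour(B -> C) -> (A=9 B=0 C=10)
Step 3: fill(B) -> (A=9 B=10 C=10)
Step 4: pour(B -> C) -> (A=9 B=8 C=12)
Step 5: empty(A) -> (A=0 B=8 C=12)
Step 6: fill(A) -> (A=9 B=8 C=12)
Step 7: pour(C -> B) -> (A=9 B=10 C=10)
Step 8: empty(B) -> (A=9 B=0 C=10)
Step 9: fill(B) -> (A=9 B=10 C=10)
Step 10: empty(B) -> (A=9 B=0 C=10)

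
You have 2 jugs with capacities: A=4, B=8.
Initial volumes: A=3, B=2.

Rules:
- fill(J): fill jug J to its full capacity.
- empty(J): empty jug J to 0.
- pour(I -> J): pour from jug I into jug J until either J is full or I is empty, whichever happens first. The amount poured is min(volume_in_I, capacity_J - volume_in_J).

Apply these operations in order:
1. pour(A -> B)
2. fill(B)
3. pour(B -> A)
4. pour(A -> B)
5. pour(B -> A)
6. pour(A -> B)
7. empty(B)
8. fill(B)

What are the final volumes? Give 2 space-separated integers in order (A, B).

Answer: 0 8

Derivation:
Step 1: pour(A -> B) -> (A=0 B=5)
Step 2: fill(B) -> (A=0 B=8)
Step 3: pour(B -> A) -> (A=4 B=4)
Step 4: pour(A -> B) -> (A=0 B=8)
Step 5: pour(B -> A) -> (A=4 B=4)
Step 6: pour(A -> B) -> (A=0 B=8)
Step 7: empty(B) -> (A=0 B=0)
Step 8: fill(B) -> (A=0 B=8)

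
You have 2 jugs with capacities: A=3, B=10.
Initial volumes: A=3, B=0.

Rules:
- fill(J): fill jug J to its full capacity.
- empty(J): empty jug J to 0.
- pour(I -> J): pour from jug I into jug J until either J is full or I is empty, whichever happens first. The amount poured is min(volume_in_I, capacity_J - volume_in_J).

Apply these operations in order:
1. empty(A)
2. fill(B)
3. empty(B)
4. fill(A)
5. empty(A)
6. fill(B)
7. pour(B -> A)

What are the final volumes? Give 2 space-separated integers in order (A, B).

Step 1: empty(A) -> (A=0 B=0)
Step 2: fill(B) -> (A=0 B=10)
Step 3: empty(B) -> (A=0 B=0)
Step 4: fill(A) -> (A=3 B=0)
Step 5: empty(A) -> (A=0 B=0)
Step 6: fill(B) -> (A=0 B=10)
Step 7: pour(B -> A) -> (A=3 B=7)

Answer: 3 7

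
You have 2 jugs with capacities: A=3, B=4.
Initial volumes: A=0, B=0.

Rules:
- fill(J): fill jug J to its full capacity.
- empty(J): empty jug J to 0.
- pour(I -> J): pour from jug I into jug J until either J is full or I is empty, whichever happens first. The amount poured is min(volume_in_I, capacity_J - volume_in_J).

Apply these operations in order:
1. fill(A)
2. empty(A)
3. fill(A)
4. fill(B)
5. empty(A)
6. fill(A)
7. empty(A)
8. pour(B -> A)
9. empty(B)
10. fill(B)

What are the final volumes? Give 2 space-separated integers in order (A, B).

Step 1: fill(A) -> (A=3 B=0)
Step 2: empty(A) -> (A=0 B=0)
Step 3: fill(A) -> (A=3 B=0)
Step 4: fill(B) -> (A=3 B=4)
Step 5: empty(A) -> (A=0 B=4)
Step 6: fill(A) -> (A=3 B=4)
Step 7: empty(A) -> (A=0 B=4)
Step 8: pour(B -> A) -> (A=3 B=1)
Step 9: empty(B) -> (A=3 B=0)
Step 10: fill(B) -> (A=3 B=4)

Answer: 3 4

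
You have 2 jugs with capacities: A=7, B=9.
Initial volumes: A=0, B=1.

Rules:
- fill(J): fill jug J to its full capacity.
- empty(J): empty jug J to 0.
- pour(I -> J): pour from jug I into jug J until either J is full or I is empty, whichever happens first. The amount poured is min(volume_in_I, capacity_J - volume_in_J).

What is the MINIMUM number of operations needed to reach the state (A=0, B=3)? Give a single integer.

Answer: 4

Derivation:
BFS from (A=0, B=1). One shortest path:
  1. pour(B -> A) -> (A=1 B=0)
  2. fill(B) -> (A=1 B=9)
  3. pour(B -> A) -> (A=7 B=3)
  4. empty(A) -> (A=0 B=3)
Reached target in 4 moves.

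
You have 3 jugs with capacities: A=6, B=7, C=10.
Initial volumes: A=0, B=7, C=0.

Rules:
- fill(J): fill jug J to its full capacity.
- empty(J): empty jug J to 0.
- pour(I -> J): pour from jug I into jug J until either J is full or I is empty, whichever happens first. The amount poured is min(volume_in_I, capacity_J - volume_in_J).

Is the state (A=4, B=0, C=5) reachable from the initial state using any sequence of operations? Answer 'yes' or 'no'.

BFS from (A=0, B=7, C=0):
  1. fill(A) -> (A=6 B=7 C=0)
  2. pour(B -> C) -> (A=6 B=0 C=7)
  3. pour(A -> B) -> (A=0 B=6 C=7)
  4. fill(A) -> (A=6 B=6 C=7)
  5. pour(A -> B) -> (A=5 B=7 C=7)
  6. pour(B -> C) -> (A=5 B=4 C=10)
  7. empty(C) -> (A=5 B=4 C=0)
  8. pour(A -> C) -> (A=0 B=4 C=5)
  9. pour(B -> A) -> (A=4 B=0 C=5)
Target reached → yes.

Answer: yes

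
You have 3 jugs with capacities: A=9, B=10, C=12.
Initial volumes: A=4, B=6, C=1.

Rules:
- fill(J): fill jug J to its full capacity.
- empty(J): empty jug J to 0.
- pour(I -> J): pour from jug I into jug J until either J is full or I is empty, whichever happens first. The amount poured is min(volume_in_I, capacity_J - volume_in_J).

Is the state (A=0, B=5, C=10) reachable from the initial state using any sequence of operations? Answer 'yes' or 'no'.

Answer: yes

Derivation:
BFS from (A=4, B=6, C=1):
  1. fill(B) -> (A=4 B=10 C=1)
  2. pour(B -> A) -> (A=9 B=5 C=1)
  3. pour(A -> C) -> (A=0 B=5 C=10)
Target reached → yes.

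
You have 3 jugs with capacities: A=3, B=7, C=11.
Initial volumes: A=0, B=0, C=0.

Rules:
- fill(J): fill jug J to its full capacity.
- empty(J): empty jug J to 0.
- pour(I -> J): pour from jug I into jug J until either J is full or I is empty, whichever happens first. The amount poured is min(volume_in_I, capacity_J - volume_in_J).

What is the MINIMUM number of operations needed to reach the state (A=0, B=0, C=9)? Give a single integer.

Answer: 6

Derivation:
BFS from (A=0, B=0, C=0). One shortest path:
  1. fill(A) -> (A=3 B=0 C=0)
  2. pour(A -> C) -> (A=0 B=0 C=3)
  3. fill(A) -> (A=3 B=0 C=3)
  4. pour(A -> C) -> (A=0 B=0 C=6)
  5. fill(A) -> (A=3 B=0 C=6)
  6. pour(A -> C) -> (A=0 B=0 C=9)
Reached target in 6 moves.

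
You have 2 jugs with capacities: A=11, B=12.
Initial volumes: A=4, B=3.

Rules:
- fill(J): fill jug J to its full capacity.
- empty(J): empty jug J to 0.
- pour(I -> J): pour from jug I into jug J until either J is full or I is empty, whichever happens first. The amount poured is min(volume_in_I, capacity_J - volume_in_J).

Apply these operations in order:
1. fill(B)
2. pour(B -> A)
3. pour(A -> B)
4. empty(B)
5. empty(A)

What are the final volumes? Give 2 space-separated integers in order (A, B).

Step 1: fill(B) -> (A=4 B=12)
Step 2: pour(B -> A) -> (A=11 B=5)
Step 3: pour(A -> B) -> (A=4 B=12)
Step 4: empty(B) -> (A=4 B=0)
Step 5: empty(A) -> (A=0 B=0)

Answer: 0 0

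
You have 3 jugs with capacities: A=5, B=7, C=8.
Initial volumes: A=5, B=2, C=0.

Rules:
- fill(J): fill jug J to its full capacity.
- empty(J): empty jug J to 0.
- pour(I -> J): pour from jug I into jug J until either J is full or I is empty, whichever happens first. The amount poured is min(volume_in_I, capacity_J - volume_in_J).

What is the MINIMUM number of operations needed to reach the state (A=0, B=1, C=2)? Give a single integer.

Answer: 7

Derivation:
BFS from (A=5, B=2, C=0). One shortest path:
  1. empty(A) -> (A=0 B=2 C=0)
  2. fill(C) -> (A=0 B=2 C=8)
  3. pour(B -> A) -> (A=2 B=0 C=8)
  4. pour(C -> B) -> (A=2 B=7 C=1)
  5. empty(B) -> (A=2 B=0 C=1)
  6. pour(C -> B) -> (A=2 B=1 C=0)
  7. pour(A -> C) -> (A=0 B=1 C=2)
Reached target in 7 moves.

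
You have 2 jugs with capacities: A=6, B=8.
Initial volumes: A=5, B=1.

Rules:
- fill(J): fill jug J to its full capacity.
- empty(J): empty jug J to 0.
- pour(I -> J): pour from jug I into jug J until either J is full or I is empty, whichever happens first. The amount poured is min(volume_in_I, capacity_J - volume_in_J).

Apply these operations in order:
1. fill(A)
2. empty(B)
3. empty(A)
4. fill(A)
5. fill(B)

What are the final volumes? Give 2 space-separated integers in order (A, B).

Answer: 6 8

Derivation:
Step 1: fill(A) -> (A=6 B=1)
Step 2: empty(B) -> (A=6 B=0)
Step 3: empty(A) -> (A=0 B=0)
Step 4: fill(A) -> (A=6 B=0)
Step 5: fill(B) -> (A=6 B=8)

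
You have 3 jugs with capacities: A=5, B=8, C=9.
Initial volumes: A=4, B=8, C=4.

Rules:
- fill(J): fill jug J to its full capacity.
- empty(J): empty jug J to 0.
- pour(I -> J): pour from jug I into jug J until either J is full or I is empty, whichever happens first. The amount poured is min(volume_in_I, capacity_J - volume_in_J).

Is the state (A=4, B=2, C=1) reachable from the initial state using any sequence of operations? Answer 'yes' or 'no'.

Answer: no

Derivation:
BFS explored all 316 reachable states.
Reachable set includes: (0,0,0), (0,0,1), (0,0,2), (0,0,3), (0,0,4), (0,0,5), (0,0,6), (0,0,7), (0,0,8), (0,0,9), (0,1,0), (0,1,1) ...
Target (A=4, B=2, C=1) not in reachable set → no.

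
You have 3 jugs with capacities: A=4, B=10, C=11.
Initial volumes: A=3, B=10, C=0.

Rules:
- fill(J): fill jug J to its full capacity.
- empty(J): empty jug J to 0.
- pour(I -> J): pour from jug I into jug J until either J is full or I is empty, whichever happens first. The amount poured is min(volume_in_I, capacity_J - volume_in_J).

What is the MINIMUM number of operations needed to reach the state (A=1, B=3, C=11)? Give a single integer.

Answer: 7

Derivation:
BFS from (A=3, B=10, C=0). One shortest path:
  1. empty(B) -> (A=3 B=0 C=0)
  2. fill(C) -> (A=3 B=0 C=11)
  3. pour(C -> B) -> (A=3 B=10 C=1)
  4. empty(B) -> (A=3 B=0 C=1)
  5. pour(A -> B) -> (A=0 B=3 C=1)
  6. pour(C -> A) -> (A=1 B=3 C=0)
  7. fill(C) -> (A=1 B=3 C=11)
Reached target in 7 moves.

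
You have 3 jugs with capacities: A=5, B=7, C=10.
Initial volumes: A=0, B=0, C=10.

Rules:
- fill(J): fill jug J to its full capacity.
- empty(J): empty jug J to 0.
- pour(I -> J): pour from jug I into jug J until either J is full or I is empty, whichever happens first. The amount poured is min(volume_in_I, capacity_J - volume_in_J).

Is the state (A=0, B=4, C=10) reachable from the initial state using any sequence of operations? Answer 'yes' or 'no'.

BFS from (A=0, B=0, C=10):
  1. fill(B) -> (A=0 B=7 C=10)
  2. empty(C) -> (A=0 B=7 C=0)
  3. pour(B -> C) -> (A=0 B=0 C=7)
  4. fill(B) -> (A=0 B=7 C=7)
  5. pour(B -> C) -> (A=0 B=4 C=10)
Target reached → yes.

Answer: yes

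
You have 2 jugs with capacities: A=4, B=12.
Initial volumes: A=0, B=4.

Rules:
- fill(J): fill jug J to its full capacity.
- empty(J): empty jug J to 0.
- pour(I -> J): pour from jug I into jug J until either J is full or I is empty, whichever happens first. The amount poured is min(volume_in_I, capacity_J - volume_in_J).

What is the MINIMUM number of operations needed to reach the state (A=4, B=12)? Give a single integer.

BFS from (A=0, B=4). One shortest path:
  1. fill(A) -> (A=4 B=4)
  2. fill(B) -> (A=4 B=12)
Reached target in 2 moves.

Answer: 2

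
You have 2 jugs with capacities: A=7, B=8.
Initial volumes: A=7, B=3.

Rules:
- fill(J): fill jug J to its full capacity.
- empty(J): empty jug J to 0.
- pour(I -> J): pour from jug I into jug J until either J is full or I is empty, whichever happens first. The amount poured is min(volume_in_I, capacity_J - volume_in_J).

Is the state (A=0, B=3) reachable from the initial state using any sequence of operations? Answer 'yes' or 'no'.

BFS from (A=7, B=3):
  1. empty(A) -> (A=0 B=3)
Target reached → yes.

Answer: yes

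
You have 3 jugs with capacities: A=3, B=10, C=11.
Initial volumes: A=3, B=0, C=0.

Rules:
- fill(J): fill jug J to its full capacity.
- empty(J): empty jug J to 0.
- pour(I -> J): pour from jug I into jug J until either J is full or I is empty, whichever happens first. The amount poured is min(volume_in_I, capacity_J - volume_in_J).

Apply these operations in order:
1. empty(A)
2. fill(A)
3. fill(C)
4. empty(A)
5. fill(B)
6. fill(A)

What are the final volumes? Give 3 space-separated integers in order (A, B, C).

Answer: 3 10 11

Derivation:
Step 1: empty(A) -> (A=0 B=0 C=0)
Step 2: fill(A) -> (A=3 B=0 C=0)
Step 3: fill(C) -> (A=3 B=0 C=11)
Step 4: empty(A) -> (A=0 B=0 C=11)
Step 5: fill(B) -> (A=0 B=10 C=11)
Step 6: fill(A) -> (A=3 B=10 C=11)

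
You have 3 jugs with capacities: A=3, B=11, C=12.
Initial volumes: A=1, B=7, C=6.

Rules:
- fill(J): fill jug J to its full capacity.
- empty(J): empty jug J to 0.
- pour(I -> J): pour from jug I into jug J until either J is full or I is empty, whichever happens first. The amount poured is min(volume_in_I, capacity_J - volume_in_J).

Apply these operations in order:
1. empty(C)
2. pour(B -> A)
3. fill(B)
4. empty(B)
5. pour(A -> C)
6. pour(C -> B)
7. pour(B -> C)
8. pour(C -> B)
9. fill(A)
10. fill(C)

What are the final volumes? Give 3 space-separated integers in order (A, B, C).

Step 1: empty(C) -> (A=1 B=7 C=0)
Step 2: pour(B -> A) -> (A=3 B=5 C=0)
Step 3: fill(B) -> (A=3 B=11 C=0)
Step 4: empty(B) -> (A=3 B=0 C=0)
Step 5: pour(A -> C) -> (A=0 B=0 C=3)
Step 6: pour(C -> B) -> (A=0 B=3 C=0)
Step 7: pour(B -> C) -> (A=0 B=0 C=3)
Step 8: pour(C -> B) -> (A=0 B=3 C=0)
Step 9: fill(A) -> (A=3 B=3 C=0)
Step 10: fill(C) -> (A=3 B=3 C=12)

Answer: 3 3 12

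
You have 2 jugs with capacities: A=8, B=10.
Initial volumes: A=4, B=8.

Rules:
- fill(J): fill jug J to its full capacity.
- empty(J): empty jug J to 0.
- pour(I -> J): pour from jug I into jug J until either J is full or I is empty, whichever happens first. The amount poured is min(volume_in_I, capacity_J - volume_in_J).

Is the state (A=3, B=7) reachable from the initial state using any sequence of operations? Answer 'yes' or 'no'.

Answer: no

Derivation:
BFS explored all 19 reachable states.
Reachable set includes: (0,0), (0,2), (0,4), (0,6), (0,8), (0,10), (2,0), (2,10), (4,0), (4,8), (4,10), (6,0) ...
Target (A=3, B=7) not in reachable set → no.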